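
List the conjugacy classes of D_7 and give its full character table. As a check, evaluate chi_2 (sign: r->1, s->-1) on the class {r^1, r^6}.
Conjugacy classes: {e} of size 1, {r^1, r^6} of size 2, {r^2, r^5} of size 2, {r^3, r^4} of size 2, {s, sr, ..., sr^6} of size 7.
Character table:
  irrep \ class              {e} (size 1)  {r^1, r^6} (size 2)  {r^2, r^5} (size 2)  {r^3, r^4} (size 2)  {s, sr, ..., sr^6} (size 7)
  chi_1 (triv)               1             1                    1                    1                    1                          
  chi_2 (sign: r->1, s->-1)  1             1                    1                    1                    -1                         
  chi_3 (2d, j=1)            2             2*cos(2*pi/7)        -2*cos(3*pi/7)       -2*cos(pi/7)         0                          
  chi_4 (2d, j=2)            2             -2*cos(3*pi/7)       -2*cos(pi/7)         2*cos(2*pi/7)        0                          
  chi_5 (2d, j=3)            2             -2*cos(pi/7)         2*cos(2*pi/7)        -2*cos(3*pi/7)       0                          

Spot check: chi_2 (sign: r->1, s->-1) on {r^1, r^6} = 1.

Why: D_7 has order 2*7 = 14 with 5 conjugacy classes, hence 5 irreducibles. Sum of squared dims 1 + 1 + 4 + 4 + 4 = 14 = |G|. Linear characters come from the abelianisation; the 2-dimensional irreps have character r^k -> 2*cos(2*pi*j*k/7), reflections -> 0.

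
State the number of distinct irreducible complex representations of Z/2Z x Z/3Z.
6

Explanation: The number of irreducible complex representations of a finite group equals its number of conjugacy classes. Z/2Z x Z/3Z is abelian of order 6, so every element is its own conjugacy class: 6 classes, so Z/2Z x Z/3Z (order 6) has exactly 6 irreducible complex representations.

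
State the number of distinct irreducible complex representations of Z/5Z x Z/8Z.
40

Proof sketch: The number of irreducible complex representations of a finite group equals its number of conjugacy classes. Z/5Z x Z/8Z is abelian of order 40, so every element is its own conjugacy class: 40 classes, so Z/5Z x Z/8Z (order 40) has exactly 40 irreducible complex representations.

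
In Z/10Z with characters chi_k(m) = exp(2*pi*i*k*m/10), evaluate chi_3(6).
chi_3(6) = zeta_10^18 = exp(-2*I*pi/5)

Details: chi_3(6) = zeta_10^(3*6) = zeta_10^18. Since zeta_10^10 = 1, this equals zeta_10^8 = exp(2*pi*i*8/10) = exp(-2*I*pi/5).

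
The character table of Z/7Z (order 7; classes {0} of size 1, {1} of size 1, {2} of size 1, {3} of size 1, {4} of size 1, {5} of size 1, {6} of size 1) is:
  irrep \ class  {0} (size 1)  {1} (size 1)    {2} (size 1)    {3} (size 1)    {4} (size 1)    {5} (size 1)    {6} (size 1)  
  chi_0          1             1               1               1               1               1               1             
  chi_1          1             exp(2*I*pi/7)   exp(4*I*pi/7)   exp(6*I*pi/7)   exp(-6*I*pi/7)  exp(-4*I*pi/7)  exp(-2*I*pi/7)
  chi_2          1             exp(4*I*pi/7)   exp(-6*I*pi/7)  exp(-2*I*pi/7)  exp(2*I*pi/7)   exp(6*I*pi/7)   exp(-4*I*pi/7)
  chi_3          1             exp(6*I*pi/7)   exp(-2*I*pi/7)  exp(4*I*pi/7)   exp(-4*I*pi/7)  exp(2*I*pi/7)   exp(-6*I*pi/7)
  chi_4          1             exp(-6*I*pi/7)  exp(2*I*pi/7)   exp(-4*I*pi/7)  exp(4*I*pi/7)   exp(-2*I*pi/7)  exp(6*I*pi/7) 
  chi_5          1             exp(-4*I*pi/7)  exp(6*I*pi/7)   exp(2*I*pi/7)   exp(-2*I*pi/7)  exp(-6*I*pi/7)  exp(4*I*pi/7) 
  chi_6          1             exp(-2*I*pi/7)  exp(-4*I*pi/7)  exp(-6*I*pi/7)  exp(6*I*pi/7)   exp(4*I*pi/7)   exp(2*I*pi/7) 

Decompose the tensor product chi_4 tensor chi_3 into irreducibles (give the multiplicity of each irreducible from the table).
chi_4 tensor chi_3 = chi_0 (all other irreducibles have multiplicity 0).

Reasoning: The character of a tensor product is the pointwise product (chi_4 * chi_3)(C) = chi_4(C) * chi_3(C):
  {0}: (1)*(1), {1}: (exp(-6*I*pi/7))*(exp(6*I*pi/7)), {2}: (exp(2*I*pi/7))*(exp(-2*I*pi/7)), {3}: (exp(-4*I*pi/7))*(exp(4*I*pi/7)), {4}: (exp(4*I*pi/7))*(exp(-4*I*pi/7)), {5}: (exp(-2*I*pi/7))*(exp(2*I*pi/7)), {6}: (exp(6*I*pi/7))*(exp(-6*I*pi/7))
so (chi_4 * chi_3) takes values
  {0} -> 1, {1} -> 1, {2} -> 1, {3} -> 1, {4} -> 1, {5} -> 1, {6} -> 1.
Now take the inner product of this character with each irreducible chi from the table, <chi_4*chi_3, chi> = (1/7) sum_C |C| (chi_4*chi_3)(C) conj(chi(C)):
  <chi_4*chi_3, chi_0> = (1/7)[1*(1)*conj(1) + 1*(1)*conj(1) + 1*(1)*conj(1) + 1*(1)*conj(1) + 1*(1)*conj(1) + 1*(1)*conj(1) + 1*(1)*conj(1)]
      = (1/7)[(1) + (1) + (1) + (1) + (1) + (1) + (1)] = 7/7 = 1
  <chi_4*chi_3, chi_1> = (1/7)[1*(1)*conj(1) + 1*(1)*conj(exp(2*I*pi/7)) + 1*(1)*conj(exp(4*I*pi/7)) + 1*(1)*conj(exp(6*I*pi/7)) + 1*(1)*conj(exp(-6*I*pi/7)) + 1*(1)*conj(exp(-4*I*pi/7)) + 1*(1)*conj(exp(-2*I*pi/7))]
      = (1/7)[(1) + (exp(-2*I*pi/7)) + (exp(-4*I*pi/7)) + (exp(-6*I*pi/7)) + (exp(6*I*pi/7)) + (exp(4*I*pi/7)) + (exp(2*I*pi/7))] = 0/7 = 0
  <chi_4*chi_3, chi_2> = (1/7)[1*(1)*conj(1) + 1*(1)*conj(exp(4*I*pi/7)) + 1*(1)*conj(exp(-6*I*pi/7)) + 1*(1)*conj(exp(-2*I*pi/7)) + 1*(1)*conj(exp(2*I*pi/7)) + 1*(1)*conj(exp(6*I*pi/7)) + 1*(1)*conj(exp(-4*I*pi/7))]
      = (1/7)[(1) + (exp(-4*I*pi/7)) + (exp(6*I*pi/7)) + (exp(2*I*pi/7)) + (exp(-2*I*pi/7)) + (exp(-6*I*pi/7)) + (exp(4*I*pi/7))] = 0/7 = 0
  <chi_4*chi_3, chi_3> = (1/7)[1*(1)*conj(1) + 1*(1)*conj(exp(6*I*pi/7)) + 1*(1)*conj(exp(-2*I*pi/7)) + 1*(1)*conj(exp(4*I*pi/7)) + 1*(1)*conj(exp(-4*I*pi/7)) + 1*(1)*conj(exp(2*I*pi/7)) + 1*(1)*conj(exp(-6*I*pi/7))]
      = (1/7)[(1) + (exp(-6*I*pi/7)) + (exp(2*I*pi/7)) + (exp(-4*I*pi/7)) + (exp(4*I*pi/7)) + (exp(-2*I*pi/7)) + (exp(6*I*pi/7))] = 0/7 = 0
  <chi_4*chi_3, chi_4> = (1/7)[1*(1)*conj(1) + 1*(1)*conj(exp(-6*I*pi/7)) + 1*(1)*conj(exp(2*I*pi/7)) + 1*(1)*conj(exp(-4*I*pi/7)) + 1*(1)*conj(exp(4*I*pi/7)) + 1*(1)*conj(exp(-2*I*pi/7)) + 1*(1)*conj(exp(6*I*pi/7))]
      = (1/7)[(1) + (exp(6*I*pi/7)) + (exp(-2*I*pi/7)) + (exp(4*I*pi/7)) + (exp(-4*I*pi/7)) + (exp(2*I*pi/7)) + (exp(-6*I*pi/7))] = 0/7 = 0
  <chi_4*chi_3, chi_5> = (1/7)[1*(1)*conj(1) + 1*(1)*conj(exp(-4*I*pi/7)) + 1*(1)*conj(exp(6*I*pi/7)) + 1*(1)*conj(exp(2*I*pi/7)) + 1*(1)*conj(exp(-2*I*pi/7)) + 1*(1)*conj(exp(-6*I*pi/7)) + 1*(1)*conj(exp(4*I*pi/7))]
      = (1/7)[(1) + (exp(4*I*pi/7)) + (exp(-6*I*pi/7)) + (exp(-2*I*pi/7)) + (exp(2*I*pi/7)) + (exp(6*I*pi/7)) + (exp(-4*I*pi/7))] = 0/7 = 0
  <chi_4*chi_3, chi_6> = (1/7)[1*(1)*conj(1) + 1*(1)*conj(exp(-2*I*pi/7)) + 1*(1)*conj(exp(-4*I*pi/7)) + 1*(1)*conj(exp(-6*I*pi/7)) + 1*(1)*conj(exp(6*I*pi/7)) + 1*(1)*conj(exp(4*I*pi/7)) + 1*(1)*conj(exp(2*I*pi/7))]
      = (1/7)[(1) + (exp(2*I*pi/7)) + (exp(4*I*pi/7)) + (exp(6*I*pi/7)) + (exp(-6*I*pi/7)) + (exp(-4*I*pi/7)) + (exp(-2*I*pi/7))] = 0/7 = 0
(Exp terms are combined using exp(i*s)*conj(exp(i*t)) = exp(i*(s-t)), and sums of them are collapsed using the identity that for every m > 1 the m distinct m-th roots of unity sum to 0, e.g. 1 + exp(2*I*pi/3) + exp(-2*I*pi/3) = 0.)
Hence the multiplicities are chi_0: 1. Dimension check: dim(chi_4)*dim(chi_3) = 1*1 = 1 and sum (mult * dim) = 1*1 = 1.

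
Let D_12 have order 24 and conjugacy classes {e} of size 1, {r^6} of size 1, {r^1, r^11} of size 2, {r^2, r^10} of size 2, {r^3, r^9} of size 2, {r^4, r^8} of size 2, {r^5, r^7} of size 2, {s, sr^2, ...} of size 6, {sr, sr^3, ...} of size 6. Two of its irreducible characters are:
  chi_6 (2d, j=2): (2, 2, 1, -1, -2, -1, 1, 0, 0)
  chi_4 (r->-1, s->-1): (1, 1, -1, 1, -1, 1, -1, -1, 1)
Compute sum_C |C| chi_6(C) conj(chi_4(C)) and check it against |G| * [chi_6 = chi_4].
Sum = 0; so <chi_6, chi_4> = 0 (distinct irreducibles are orthogonal).

Compute term by term over conjugacy classes (|C| * chi_6(C) * conj(chi_4(C))):
  1*(2)*conj(1) + 1*(2)*conj(1) + 2*(1)*conj(-1) + 2*(-1)*conj(1) + 2*(-2)*conj(-1) + 2*(-1)*conj(1) + 2*(1)*conj(-1) + 6*(0)*conj(-1) + 6*(0)*conj(1)
  = (2) + (2) + (-2) + (-2) + (4) + (-2) + (-2) + (0) + (0)
  = 0.
Dividing by |G| = 24 gives 0/24 = 0, matching the row-orthogonality relation <chi_6, chi_4> = [chi_6 = chi_4].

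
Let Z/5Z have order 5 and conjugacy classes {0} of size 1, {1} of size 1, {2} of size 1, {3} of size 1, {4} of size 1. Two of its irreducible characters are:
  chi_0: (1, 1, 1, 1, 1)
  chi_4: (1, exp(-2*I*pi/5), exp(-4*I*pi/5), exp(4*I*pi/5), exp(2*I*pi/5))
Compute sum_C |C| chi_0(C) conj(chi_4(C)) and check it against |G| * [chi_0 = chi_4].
Sum = 0; so <chi_0, chi_4> = 0 (distinct irreducibles are orthogonal).

Why: Compute term by term over conjugacy classes (|C| * chi_0(C) * conj(chi_4(C))):
  1*(1)*conj(1) + 1*(1)*conj(exp(-2*I*pi/5)) + 1*(1)*conj(exp(-4*I*pi/5)) + 1*(1)*conj(exp(4*I*pi/5)) + 1*(1)*conj(exp(2*I*pi/5))
  = (1) + (exp(2*I*pi/5)) + (exp(4*I*pi/5)) + (exp(-4*I*pi/5)) + (exp(-2*I*pi/5))
  = 0.
(Exp terms are combined using exp(i*s)*conj(exp(i*t)) = exp(i*(s-t)), and sums of them are collapsed using the identity that for every m > 1 the m distinct m-th roots of unity sum to 0, e.g. 1 + exp(2*I*pi/3) + exp(-2*I*pi/3) = 0.)
Dividing by |G| = 5 gives 0/5 = 0, matching the row-orthogonality relation <chi_0, chi_4> = [chi_0 = chi_4].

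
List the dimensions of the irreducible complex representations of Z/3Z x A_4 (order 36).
Dimensions: 1, 1, 1, 1, 1, 1, 1, 1, 1, 3, 3, 3

Solution. There are 12 irreducibles (= number of conjugacy classes). Their dimensions d_i satisfy sum d_i^2 = |G| = 36: 1 + 1 + 1 + 1 + 1 + 1 + 1 + 1 + 1 + 9 + 9 + 9 = 36. (For the product with Z/3Z: each of the 3 1-dim characters of Z/3Z tensors with each irrep of A_4, giving 3 copies of each A_4-dimension.)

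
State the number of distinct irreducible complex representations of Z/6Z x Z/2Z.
12

Derivation: The number of irreducible complex representations of a finite group equals its number of conjugacy classes. Z/6Z x Z/2Z is abelian of order 12, so every element is its own conjugacy class: 12 classes, so Z/6Z x Z/2Z (order 12) has exactly 12 irreducible complex representations.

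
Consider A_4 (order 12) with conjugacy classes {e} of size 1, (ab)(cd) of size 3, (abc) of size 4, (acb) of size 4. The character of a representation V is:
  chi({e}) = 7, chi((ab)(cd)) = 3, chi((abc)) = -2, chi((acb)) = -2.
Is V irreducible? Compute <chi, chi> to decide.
Not irreducible (reducible): <chi, chi> = 9 > 1.

Why: <chi, chi> = (1/|G|) sum_C |C| * |chi(C)|^2 = (1/12)[1*|7|^2 + 3*|3|^2 + 4*|-2|^2 + 4*|-2|^2]
  = (1/12)[(49) + (27) + (16) + (16)] = 108/12 = 9.
(Exp terms are combined using exp(i*s)*conj(exp(i*t)) = exp(i*(s-t)), and sums of them are collapsed using the identity that for every m > 1 the m distinct m-th roots of unity sum to 0, e.g. 1 + exp(2*I*pi/3) + exp(-2*I*pi/3) = 0.)
A character is irreducible iff <chi, chi> = 1, so this representation is reducible.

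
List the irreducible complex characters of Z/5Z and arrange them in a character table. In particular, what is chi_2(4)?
Character table of Z/5Z (irreps indexed chi_0,...,chi_4 with chi_k(m) = zeta_5^(k*m), zeta_5 = exp(2*pi*i/5)):
  irrep \ class  {0} (size 1)  {1} (size 1)    {2} (size 1)    {3} (size 1)    {4} (size 1)  
  chi_0          1             1               1               1               1             
  chi_1          1             exp(2*I*pi/5)   exp(4*I*pi/5)   exp(-4*I*pi/5)  exp(-2*I*pi/5)
  chi_2          1             exp(4*I*pi/5)   exp(-2*I*pi/5)  exp(2*I*pi/5)   exp(-4*I*pi/5)
  chi_3          1             exp(-4*I*pi/5)  exp(2*I*pi/5)   exp(-2*I*pi/5)  exp(4*I*pi/5) 
  chi_4          1             exp(-2*I*pi/5)  exp(-4*I*pi/5)  exp(4*I*pi/5)   exp(2*I*pi/5) 

Spot check: chi_2(4) = zeta_5^(2*4) = zeta_5^8 = exp(-4*I*pi/5).

Justification: Z/5Z is abelian, so all 5 irreducible complex representations are 1-dimensional. They are given by chi_k(m) = zeta_5^(k*m) for k = 0,...,4. Row orthogonality: sum_m chi_k(m) conj(chi_l(m)) = 5 * [k = l].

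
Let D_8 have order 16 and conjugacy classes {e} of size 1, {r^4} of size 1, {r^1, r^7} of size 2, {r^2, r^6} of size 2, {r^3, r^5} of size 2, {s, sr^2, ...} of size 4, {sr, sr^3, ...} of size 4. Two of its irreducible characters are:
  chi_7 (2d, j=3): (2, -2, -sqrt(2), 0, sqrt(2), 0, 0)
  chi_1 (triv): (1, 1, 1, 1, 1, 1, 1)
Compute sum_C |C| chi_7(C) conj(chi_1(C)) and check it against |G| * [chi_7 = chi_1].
Sum = 0; so <chi_7, chi_1> = 0 (distinct irreducibles are orthogonal).

Solution. Compute term by term over conjugacy classes (|C| * chi_7(C) * conj(chi_1(C))):
  1*(2)*conj(1) + 1*(-2)*conj(1) + 2*(-sqrt(2))*conj(1) + 2*(0)*conj(1) + 2*(sqrt(2))*conj(1) + 4*(0)*conj(1) + 4*(0)*conj(1)
  = (2) + (-2) + (-2*sqrt(2)) + (0) + (2*sqrt(2)) + (0) + (0)
  = 0.
Dividing by |G| = 16 gives 0/16 = 0, matching the row-orthogonality relation <chi_7, chi_1> = [chi_7 = chi_1].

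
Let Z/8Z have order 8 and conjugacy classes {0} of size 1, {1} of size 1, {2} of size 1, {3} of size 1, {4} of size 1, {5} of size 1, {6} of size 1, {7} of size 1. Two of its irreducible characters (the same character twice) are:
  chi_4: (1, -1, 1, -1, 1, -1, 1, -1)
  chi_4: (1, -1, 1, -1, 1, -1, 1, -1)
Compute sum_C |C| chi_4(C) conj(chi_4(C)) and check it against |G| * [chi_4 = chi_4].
Sum = 8 = |G| = 8; so <chi_4, chi_4> = 1 (norm-1 confirms irreducibility).

Derivation: Compute term by term over conjugacy classes (|C| * chi_4(C) * conj(chi_4(C))):
  1*(1)*conj(1) + 1*(-1)*conj(-1) + 1*(1)*conj(1) + 1*(-1)*conj(-1) + 1*(1)*conj(1) + 1*(-1)*conj(-1) + 1*(1)*conj(1) + 1*(-1)*conj(-1)
  = (1) + (1) + (1) + (1) + (1) + (1) + (1) + (1)
  = 8.
(Exp terms are combined using exp(i*s)*conj(exp(i*t)) = exp(i*(s-t)), and sums of them are collapsed using the identity that for every m > 1 the m distinct m-th roots of unity sum to 0, e.g. 1 + exp(2*I*pi/3) + exp(-2*I*pi/3) = 0.)
Dividing by |G| = 8 gives 8/8 = 1, matching the row-orthogonality relation <chi_4, chi_4> = [chi_4 = chi_4].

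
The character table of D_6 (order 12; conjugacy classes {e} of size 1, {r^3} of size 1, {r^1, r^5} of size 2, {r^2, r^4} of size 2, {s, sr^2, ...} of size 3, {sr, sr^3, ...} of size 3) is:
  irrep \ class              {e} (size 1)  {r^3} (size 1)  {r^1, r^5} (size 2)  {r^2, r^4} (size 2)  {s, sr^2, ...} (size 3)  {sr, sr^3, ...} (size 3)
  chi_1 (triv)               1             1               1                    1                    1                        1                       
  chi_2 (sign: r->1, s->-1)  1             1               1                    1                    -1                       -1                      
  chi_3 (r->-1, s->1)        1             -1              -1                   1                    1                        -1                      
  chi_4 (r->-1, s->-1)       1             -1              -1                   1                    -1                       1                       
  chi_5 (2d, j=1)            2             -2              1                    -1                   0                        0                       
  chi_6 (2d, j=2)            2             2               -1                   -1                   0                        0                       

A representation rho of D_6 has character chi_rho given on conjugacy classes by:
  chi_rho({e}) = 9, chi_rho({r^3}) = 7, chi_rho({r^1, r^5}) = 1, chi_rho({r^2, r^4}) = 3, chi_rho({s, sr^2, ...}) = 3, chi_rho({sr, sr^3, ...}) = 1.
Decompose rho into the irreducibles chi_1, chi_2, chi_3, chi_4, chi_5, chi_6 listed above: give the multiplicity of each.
Multiplicities: chi_1: 3, chi_2: 1, chi_3: 1, chi_4: 0, chi_5: 0, chi_6: 2.

Proof sketch: Use <chi_rho, chi> = (1/|G|) sum_C |C| * chi_rho(C) * conj(chi(C)) with |G| = 12 for each irreducible chi in the table:
  <chi_rho, chi_1> = (1/12)[1*(9)*conj(1) + 1*(7)*conj(1) + 2*(1)*conj(1) + 2*(3)*conj(1) + 3*(3)*conj(1) + 3*(1)*conj(1)]
      = (1/12)[(9) + (7) + (2) + (6) + (9) + (3)] = 36/12 = 3
  <chi_rho, chi_2> = (1/12)[1*(9)*conj(1) + 1*(7)*conj(1) + 2*(1)*conj(1) + 2*(3)*conj(1) + 3*(3)*conj(-1) + 3*(1)*conj(-1)]
      = (1/12)[(9) + (7) + (2) + (6) + (-9) + (-3)] = 12/12 = 1
  <chi_rho, chi_3> = (1/12)[1*(9)*conj(1) + 1*(7)*conj(-1) + 2*(1)*conj(-1) + 2*(3)*conj(1) + 3*(3)*conj(1) + 3*(1)*conj(-1)]
      = (1/12)[(9) + (-7) + (-2) + (6) + (9) + (-3)] = 12/12 = 1
  <chi_rho, chi_4> = (1/12)[1*(9)*conj(1) + 1*(7)*conj(-1) + 2*(1)*conj(-1) + 2*(3)*conj(1) + 3*(3)*conj(-1) + 3*(1)*conj(1)]
      = (1/12)[(9) + (-7) + (-2) + (6) + (-9) + (3)] = 0/12 = 0
  <chi_rho, chi_5> = (1/12)[1*(9)*conj(2) + 1*(7)*conj(-2) + 2*(1)*conj(1) + 2*(3)*conj(-1) + 3*(3)*conj(0) + 3*(1)*conj(0)]
      = (1/12)[(18) + (-14) + (2) + (-6) + (0) + (0)] = 0/12 = 0
  <chi_rho, chi_6> = (1/12)[1*(9)*conj(2) + 1*(7)*conj(2) + 2*(1)*conj(-1) + 2*(3)*conj(-1) + 3*(3)*conj(0) + 3*(1)*conj(0)]
      = (1/12)[(18) + (14) + (-2) + (-6) + (0) + (0)] = 24/12 = 2
Dimension check: dim(rho) = sum (mult * dim) = 3*1 + 1*1 + 1*1 + 0*1 + 0*2 + 2*2 = 9 = chi_rho(e) = 9.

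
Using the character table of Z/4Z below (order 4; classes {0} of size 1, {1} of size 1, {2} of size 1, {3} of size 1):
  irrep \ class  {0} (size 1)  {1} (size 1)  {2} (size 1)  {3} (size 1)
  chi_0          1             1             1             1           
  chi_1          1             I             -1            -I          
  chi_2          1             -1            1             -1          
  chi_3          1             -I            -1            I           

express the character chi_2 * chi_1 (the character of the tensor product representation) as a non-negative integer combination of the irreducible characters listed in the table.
chi_2 tensor chi_1 = chi_3 (all other irreducibles have multiplicity 0).

Proof sketch: The character of a tensor product is the pointwise product (chi_2 * chi_1)(C) = chi_2(C) * chi_1(C):
  {0}: (1)*(1), {1}: (-1)*(I), {2}: (1)*(-1), {3}: (-1)*(-I)
so (chi_2 * chi_1) takes values
  {0} -> 1, {1} -> -I, {2} -> -1, {3} -> I.
Now take the inner product of this character with each irreducible chi from the table, <chi_2*chi_1, chi> = (1/4) sum_C |C| (chi_2*chi_1)(C) conj(chi(C)):
  <chi_2*chi_1, chi_0> = (1/4)[1*(1)*conj(1) + 1*(-I)*conj(1) + 1*(-1)*conj(1) + 1*(I)*conj(1)]
      = (1/4)[(1) + (-I) + (-1) + (I)] = 0/4 = 0
  <chi_2*chi_1, chi_1> = (1/4)[1*(1)*conj(1) + 1*(-I)*conj(I) + 1*(-1)*conj(-1) + 1*(I)*conj(-I)]
      = (1/4)[(1) + (-1) + (1) + (-1)] = 0/4 = 0
  <chi_2*chi_1, chi_2> = (1/4)[1*(1)*conj(1) + 1*(-I)*conj(-1) + 1*(-1)*conj(1) + 1*(I)*conj(-1)]
      = (1/4)[(1) + (I) + (-1) + (-I)] = 0/4 = 0
  <chi_2*chi_1, chi_3> = (1/4)[1*(1)*conj(1) + 1*(-I)*conj(-I) + 1*(-1)*conj(-1) + 1*(I)*conj(I)]
      = (1/4)[(1) + (1) + (1) + (1)] = 4/4 = 1
(Exp terms are combined using exp(i*s)*conj(exp(i*t)) = exp(i*(s-t)), and sums of them are collapsed using the identity that for every m > 1 the m distinct m-th roots of unity sum to 0, e.g. 1 + exp(2*I*pi/3) + exp(-2*I*pi/3) = 0.)
Hence the multiplicities are chi_3: 1. Dimension check: dim(chi_2)*dim(chi_1) = 1*1 = 1 and sum (mult * dim) = 1*1 = 1.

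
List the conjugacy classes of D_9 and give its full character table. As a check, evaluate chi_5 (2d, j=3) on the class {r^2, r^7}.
Conjugacy classes: {e} of size 1, {r^1, r^8} of size 2, {r^2, r^7} of size 2, {r^3, r^6} of size 2, {r^4, r^5} of size 2, {s, sr, ..., sr^8} of size 9.
Character table:
  irrep \ class              {e} (size 1)  {r^1, r^8} (size 2)  {r^2, r^7} (size 2)  {r^3, r^6} (size 2)  {r^4, r^5} (size 2)  {s, sr, ..., sr^8} (size 9)
  chi_1 (triv)               1             1                    1                    1                    1                    1                          
  chi_2 (sign: r->1, s->-1)  1             1                    1                    1                    1                    -1                         
  chi_3 (2d, j=1)            2             2*cos(2*pi/9)        2*cos(4*pi/9)        -1                   -2*cos(pi/9)         0                          
  chi_4 (2d, j=2)            2             2*cos(4*pi/9)        -2*cos(pi/9)         -1                   2*cos(2*pi/9)        0                          
  chi_5 (2d, j=3)            2             -1                   -1                   2                    -1                   0                          
  chi_6 (2d, j=4)            2             -2*cos(pi/9)         2*cos(2*pi/9)        -1                   2*cos(4*pi/9)        0                          

Spot check: chi_5 (2d, j=3) on {r^2, r^7} = -1.

Solution. D_9 has order 2*9 = 18 with 6 conjugacy classes, hence 6 irreducibles. Sum of squared dims 1 + 1 + 4 + 4 + 4 + 4 = 18 = |G|. Linear characters come from the abelianisation; the 2-dimensional irreps have character r^k -> 2*cos(2*pi*j*k/9), reflections -> 0.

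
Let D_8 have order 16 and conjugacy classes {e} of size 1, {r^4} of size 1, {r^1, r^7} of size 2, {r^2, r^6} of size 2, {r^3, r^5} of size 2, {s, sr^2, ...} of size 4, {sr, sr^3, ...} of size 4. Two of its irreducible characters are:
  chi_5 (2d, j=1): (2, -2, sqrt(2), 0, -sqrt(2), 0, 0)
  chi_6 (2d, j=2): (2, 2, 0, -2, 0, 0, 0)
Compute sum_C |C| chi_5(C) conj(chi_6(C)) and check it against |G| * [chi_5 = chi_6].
Sum = 0; so <chi_5, chi_6> = 0 (distinct irreducibles are orthogonal).

Compute term by term over conjugacy classes (|C| * chi_5(C) * conj(chi_6(C))):
  1*(2)*conj(2) + 1*(-2)*conj(2) + 2*(sqrt(2))*conj(0) + 2*(0)*conj(-2) + 2*(-sqrt(2))*conj(0) + 4*(0)*conj(0) + 4*(0)*conj(0)
  = (4) + (-4) + (0) + (0) + (0) + (0) + (0)
  = 0.
Dividing by |G| = 16 gives 0/16 = 0, matching the row-orthogonality relation <chi_5, chi_6> = [chi_5 = chi_6].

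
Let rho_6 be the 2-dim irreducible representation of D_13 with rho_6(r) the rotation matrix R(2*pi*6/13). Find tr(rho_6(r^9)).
chi_{rho_6}(r^9) = 2*cos(2*pi*6*9/13) = 2*cos(108*pi/13)

Proof sketch: rho_6(r^9) is rotation by angle 2*pi*6*9/13, whose trace is 2*cos(2*pi*6*9/13) = 2*cos(108*pi/13).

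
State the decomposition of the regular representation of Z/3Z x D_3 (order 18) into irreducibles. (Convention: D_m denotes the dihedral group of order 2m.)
Each irreducible V_i of dimension d_i appears with multiplicity d_i, i.e. rho_reg = (direct sum over all irreducibles V_i) d_i V_i. The irreducible dimensions for Z/3Z x D_3 are 1, 1, 1, 1, 1, 1, 2, 2, 2: 6 irreducibles of dimension 1, each with multiplicity 1; 3 irreducibles of dimension 2, each with multiplicity 2. Total dimension 6*1*1 + 3*2*2 = 18 = |G|.

Justification: General theorem: in the regular representation of a finite group G, each irreducible appears with multiplicity equal to its dimension. Check: dim(rho_reg) = sum d_i^2 = 1 + 1 + 1 + 1 + 1 + 1 + 4 + 4 + 4 = 18 = |G|.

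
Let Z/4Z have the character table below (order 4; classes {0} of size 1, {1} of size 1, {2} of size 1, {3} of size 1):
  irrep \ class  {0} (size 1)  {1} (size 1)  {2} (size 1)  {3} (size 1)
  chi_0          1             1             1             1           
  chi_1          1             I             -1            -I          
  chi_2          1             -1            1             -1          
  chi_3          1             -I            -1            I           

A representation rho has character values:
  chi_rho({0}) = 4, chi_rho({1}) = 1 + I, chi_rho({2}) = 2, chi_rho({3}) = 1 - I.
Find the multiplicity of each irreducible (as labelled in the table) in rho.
Multiplicities: chi_0: 2, chi_1: 1, chi_2: 1, chi_3: 0.

Argument: Use <chi_rho, chi> = (1/|G|) sum_C |C| * chi_rho(C) * conj(chi(C)) with |G| = 4 for each irreducible chi in the table:
  <chi_rho, chi_0> = (1/4)[1*(4)*conj(1) + 1*(1 + I)*conj(1) + 1*(2)*conj(1) + 1*(1 - I)*conj(1)]
      = (1/4)[(4) + (1 + I) + (2) + (1 - I)] = 8/4 = 2
  <chi_rho, chi_1> = (1/4)[1*(4)*conj(1) + 1*(1 + I)*conj(I) + 1*(2)*conj(-1) + 1*(1 - I)*conj(-I)]
      = (1/4)[(4) + (1 - I) + (-2) + (1 + I)] = 4/4 = 1
  <chi_rho, chi_2> = (1/4)[1*(4)*conj(1) + 1*(1 + I)*conj(-1) + 1*(2)*conj(1) + 1*(1 - I)*conj(-1)]
      = (1/4)[(4) + (-1 - I) + (2) + (-1 + I)] = 4/4 = 1
  <chi_rho, chi_3> = (1/4)[1*(4)*conj(1) + 1*(1 + I)*conj(-I) + 1*(2)*conj(-1) + 1*(1 - I)*conj(I)]
      = (1/4)[(4) + (-1 + I) + (-2) + (-1 - I)] = 0/4 = 0
(Exp terms are combined using exp(i*s)*conj(exp(i*t)) = exp(i*(s-t)), and sums of them are collapsed using the identity that for every m > 1 the m distinct m-th roots of unity sum to 0, e.g. 1 + exp(2*I*pi/3) + exp(-2*I*pi/3) = 0.)
Dimension check: dim(rho) = sum (mult * dim) = 2*1 + 1*1 + 1*1 + 0*1 = 4 = chi_rho(e) = 4.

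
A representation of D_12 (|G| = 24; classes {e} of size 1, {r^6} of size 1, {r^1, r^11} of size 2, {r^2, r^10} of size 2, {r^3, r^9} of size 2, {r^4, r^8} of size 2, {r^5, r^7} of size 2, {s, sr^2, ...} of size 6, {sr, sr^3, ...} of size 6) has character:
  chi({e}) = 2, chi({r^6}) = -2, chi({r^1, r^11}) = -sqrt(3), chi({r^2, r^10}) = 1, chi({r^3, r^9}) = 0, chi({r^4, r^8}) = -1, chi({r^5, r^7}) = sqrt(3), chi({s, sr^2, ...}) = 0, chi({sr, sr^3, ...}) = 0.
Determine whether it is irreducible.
Irreducible: <chi, chi> = 1.

Reasoning: <chi, chi> = (1/|G|) sum_C |C| * |chi(C)|^2 = (1/24)[1*|2|^2 + 1*|-2|^2 + 2*|-sqrt(3)|^2 + 2*|1|^2 + 2*|0|^2 + 2*|-1|^2 + 2*|sqrt(3)|^2 + 6*|0|^2 + 6*|0|^2]
  = (1/24)[(4) + (4) + (6) + (2) + (0) + (2) + (6) + (0) + (0)] = 24/24 = 1.
A character is irreducible iff <chi, chi> = 1, so this representation is irreducible.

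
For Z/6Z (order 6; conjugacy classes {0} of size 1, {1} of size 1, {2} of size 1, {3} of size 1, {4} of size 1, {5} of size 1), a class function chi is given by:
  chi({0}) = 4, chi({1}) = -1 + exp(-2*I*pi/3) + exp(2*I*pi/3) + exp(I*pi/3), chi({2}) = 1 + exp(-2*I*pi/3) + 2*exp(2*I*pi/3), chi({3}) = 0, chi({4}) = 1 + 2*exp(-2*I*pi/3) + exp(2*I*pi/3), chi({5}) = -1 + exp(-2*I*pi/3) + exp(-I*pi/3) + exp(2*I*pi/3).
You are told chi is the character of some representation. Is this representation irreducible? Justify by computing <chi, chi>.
Not irreducible (reducible): <chi, chi> = 4 > 1.

Explanation: <chi, chi> = (1/|G|) sum_C |C| * |chi(C)|^2 = (1/6)[1*|4|^2 + 1*|-1 + exp(-2*I*pi/3) + exp(2*I*pi/3) + exp(I*pi/3)|^2 + 1*|1 + exp(-2*I*pi/3) + 2*exp(2*I*pi/3)|^2 + 1*|0|^2 + 1*|1 + 2*exp(-2*I*pi/3) + exp(2*I*pi/3)|^2 + 1*|-1 + exp(-2*I*pi/3) + exp(-I*pi/3) + exp(2*I*pi/3)|^2]
  = (1/6)[(16) + (3) + (1) + (0) + (1) + (3)] = 24/6 = 4.
(Exp terms are combined using exp(i*s)*conj(exp(i*t)) = exp(i*(s-t)), and sums of them are collapsed using the identity that for every m > 1 the m distinct m-th roots of unity sum to 0, e.g. 1 + exp(2*I*pi/3) + exp(-2*I*pi/3) = 0.)
A character is irreducible iff <chi, chi> = 1, so this representation is reducible.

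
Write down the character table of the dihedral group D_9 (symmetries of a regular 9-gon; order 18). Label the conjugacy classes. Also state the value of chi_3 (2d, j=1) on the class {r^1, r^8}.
Conjugacy classes: {e} of size 1, {r^1, r^8} of size 2, {r^2, r^7} of size 2, {r^3, r^6} of size 2, {r^4, r^5} of size 2, {s, sr, ..., sr^8} of size 9.
Character table:
  irrep \ class              {e} (size 1)  {r^1, r^8} (size 2)  {r^2, r^7} (size 2)  {r^3, r^6} (size 2)  {r^4, r^5} (size 2)  {s, sr, ..., sr^8} (size 9)
  chi_1 (triv)               1             1                    1                    1                    1                    1                          
  chi_2 (sign: r->1, s->-1)  1             1                    1                    1                    1                    -1                         
  chi_3 (2d, j=1)            2             2*cos(2*pi/9)        2*cos(4*pi/9)        -1                   -2*cos(pi/9)         0                          
  chi_4 (2d, j=2)            2             2*cos(4*pi/9)        -2*cos(pi/9)         -1                   2*cos(2*pi/9)        0                          
  chi_5 (2d, j=3)            2             -1                   -1                   2                    -1                   0                          
  chi_6 (2d, j=4)            2             -2*cos(pi/9)         2*cos(2*pi/9)        -1                   2*cos(4*pi/9)        0                          

Spot check: chi_3 (2d, j=1) on {r^1, r^8} = 2*cos(2*pi/9).

Working: D_9 has order 2*9 = 18 with 6 conjugacy classes, hence 6 irreducibles. Sum of squared dims 1 + 1 + 4 + 4 + 4 + 4 = 18 = |G|. Linear characters come from the abelianisation; the 2-dimensional irreps have character r^k -> 2*cos(2*pi*j*k/9), reflections -> 0.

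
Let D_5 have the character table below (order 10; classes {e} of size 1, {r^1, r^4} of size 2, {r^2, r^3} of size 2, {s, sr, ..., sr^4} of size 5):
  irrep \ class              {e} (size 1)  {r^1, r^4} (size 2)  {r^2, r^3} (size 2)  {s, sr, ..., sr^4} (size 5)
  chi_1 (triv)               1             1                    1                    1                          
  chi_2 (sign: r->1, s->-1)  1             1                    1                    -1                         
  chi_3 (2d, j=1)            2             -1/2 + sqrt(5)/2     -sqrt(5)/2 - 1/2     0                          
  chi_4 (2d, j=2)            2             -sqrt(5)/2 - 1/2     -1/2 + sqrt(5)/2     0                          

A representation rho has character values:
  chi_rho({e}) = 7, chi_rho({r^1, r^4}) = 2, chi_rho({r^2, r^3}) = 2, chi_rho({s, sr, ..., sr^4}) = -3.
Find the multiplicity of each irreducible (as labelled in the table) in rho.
Multiplicities: chi_1: 0, chi_2: 3, chi_3: 1, chi_4: 1.

Why: Use <chi_rho, chi> = (1/|G|) sum_C |C| * chi_rho(C) * conj(chi(C)) with |G| = 10 for each irreducible chi in the table:
  <chi_rho, chi_1> = (1/10)[1*(7)*conj(1) + 2*(2)*conj(1) + 2*(2)*conj(1) + 5*(-3)*conj(1)]
      = (1/10)[(7) + (4) + (4) + (-15)] = 0/10 = 0
  <chi_rho, chi_2> = (1/10)[1*(7)*conj(1) + 2*(2)*conj(1) + 2*(2)*conj(1) + 5*(-3)*conj(-1)]
      = (1/10)[(7) + (4) + (4) + (15)] = 30/10 = 3
  <chi_rho, chi_3> = (1/10)[1*(7)*conj(2) + 2*(2)*conj(-1/2 + sqrt(5)/2) + 2*(2)*conj(-sqrt(5)/2 - 1/2) + 5*(-3)*conj(0)]
      = (1/10)[(14) + (-2 + 2*sqrt(5)) + (-2*sqrt(5) - 2) + (0)] = 10/10 = 1
  <chi_rho, chi_4> = (1/10)[1*(7)*conj(2) + 2*(2)*conj(-sqrt(5)/2 - 1/2) + 2*(2)*conj(-1/2 + sqrt(5)/2) + 5*(-3)*conj(0)]
      = (1/10)[(14) + (-2*sqrt(5) - 2) + (-2 + 2*sqrt(5)) + (0)] = 10/10 = 1
Dimension check: dim(rho) = sum (mult * dim) = 0*1 + 3*1 + 1*2 + 1*2 = 7 = chi_rho(e) = 7.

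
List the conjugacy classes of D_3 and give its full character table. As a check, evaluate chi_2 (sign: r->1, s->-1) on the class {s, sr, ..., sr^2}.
Conjugacy classes: {e} of size 1, {r^1, r^2} of size 2, {s, sr, ..., sr^2} of size 3.
Character table:
  irrep \ class              {e} (size 1)  {r^1, r^2} (size 2)  {s, sr, ..., sr^2} (size 3)
  chi_1 (triv)               1             1                    1                          
  chi_2 (sign: r->1, s->-1)  1             1                    -1                         
  chi_3 (2d, j=1)            2             -1                   0                          

Spot check: chi_2 (sign: r->1, s->-1) on {s, sr, ..., sr^2} = -1.

Solution. D_3 has order 2*3 = 6 with 3 conjugacy classes, hence 3 irreducibles. Sum of squared dims 1 + 1 + 4 = 6 = |G|. Linear characters come from the abelianisation; the 2-dimensional irreps have character r^k -> 2*cos(2*pi*j*k/3), reflections -> 0.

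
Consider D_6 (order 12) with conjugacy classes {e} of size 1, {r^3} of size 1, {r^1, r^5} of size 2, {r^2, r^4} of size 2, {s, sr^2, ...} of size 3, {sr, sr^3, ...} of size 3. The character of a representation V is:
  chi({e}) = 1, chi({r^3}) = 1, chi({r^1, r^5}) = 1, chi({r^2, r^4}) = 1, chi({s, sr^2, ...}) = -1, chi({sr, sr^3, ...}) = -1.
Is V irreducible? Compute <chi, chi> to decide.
Irreducible: <chi, chi> = 1.

Justification: <chi, chi> = (1/|G|) sum_C |C| * |chi(C)|^2 = (1/12)[1*|1|^2 + 1*|1|^2 + 2*|1|^2 + 2*|1|^2 + 3*|-1|^2 + 3*|-1|^2]
  = (1/12)[(1) + (1) + (2) + (2) + (3) + (3)] = 12/12 = 1.
A character is irreducible iff <chi, chi> = 1, so this representation is irreducible.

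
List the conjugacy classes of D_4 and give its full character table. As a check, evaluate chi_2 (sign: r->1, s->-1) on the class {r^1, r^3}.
Conjugacy classes: {e} of size 1, {r^2} of size 1, {r^1, r^3} of size 2, {s, sr^2, ...} of size 2, {sr, sr^3, ...} of size 2.
Character table:
  irrep \ class              {e} (size 1)  {r^2} (size 1)  {r^1, r^3} (size 2)  {s, sr^2, ...} (size 2)  {sr, sr^3, ...} (size 2)
  chi_1 (triv)               1             1               1                    1                        1                       
  chi_2 (sign: r->1, s->-1)  1             1               1                    -1                       -1                      
  chi_3 (r->-1, s->1)        1             1               -1                   1                        -1                      
  chi_4 (r->-1, s->-1)       1             1               -1                   -1                       1                       
  chi_5 (2d, j=1)            2             -2              0                    0                        0                       

Spot check: chi_2 (sign: r->1, s->-1) on {r^1, r^3} = 1.

Details: D_4 has order 2*4 = 8 with 5 conjugacy classes, hence 5 irreducibles. Sum of squared dims 1 + 1 + 1 + 1 + 4 = 8 = |G|. Linear characters come from the abelianisation; the 2-dimensional irreps have character r^k -> 2*cos(2*pi*j*k/4), reflections -> 0.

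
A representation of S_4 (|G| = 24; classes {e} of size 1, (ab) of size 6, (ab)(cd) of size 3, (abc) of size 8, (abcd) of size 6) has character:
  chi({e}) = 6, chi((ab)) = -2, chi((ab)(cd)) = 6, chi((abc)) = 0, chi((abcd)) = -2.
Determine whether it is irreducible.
Not irreducible (reducible): <chi, chi> = 8 > 1.

Proof sketch: <chi, chi> = (1/|G|) sum_C |C| * |chi(C)|^2 = (1/24)[1*|6|^2 + 6*|-2|^2 + 3*|6|^2 + 8*|0|^2 + 6*|-2|^2]
  = (1/24)[(36) + (24) + (108) + (0) + (24)] = 192/24 = 8.
A character is irreducible iff <chi, chi> = 1, so this representation is reducible.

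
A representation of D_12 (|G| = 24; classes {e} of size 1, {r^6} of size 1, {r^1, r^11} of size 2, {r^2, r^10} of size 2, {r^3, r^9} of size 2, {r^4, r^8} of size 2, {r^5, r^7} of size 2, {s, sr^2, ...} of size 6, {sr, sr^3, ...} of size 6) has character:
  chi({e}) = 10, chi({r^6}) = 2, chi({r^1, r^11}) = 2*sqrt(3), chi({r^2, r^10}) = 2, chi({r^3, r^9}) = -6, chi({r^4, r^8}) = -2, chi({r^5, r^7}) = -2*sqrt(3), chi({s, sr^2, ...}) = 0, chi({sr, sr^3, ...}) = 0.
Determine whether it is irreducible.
Not irreducible (reducible): <chi, chi> = 10 > 1.

Explanation: <chi, chi> = (1/|G|) sum_C |C| * |chi(C)|^2 = (1/24)[1*|10|^2 + 1*|2|^2 + 2*|2*sqrt(3)|^2 + 2*|2|^2 + 2*|-6|^2 + 2*|-2|^2 + 2*|-2*sqrt(3)|^2 + 6*|0|^2 + 6*|0|^2]
  = (1/24)[(100) + (4) + (24) + (8) + (72) + (8) + (24) + (0) + (0)] = 240/24 = 10.
A character is irreducible iff <chi, chi> = 1, so this representation is reducible.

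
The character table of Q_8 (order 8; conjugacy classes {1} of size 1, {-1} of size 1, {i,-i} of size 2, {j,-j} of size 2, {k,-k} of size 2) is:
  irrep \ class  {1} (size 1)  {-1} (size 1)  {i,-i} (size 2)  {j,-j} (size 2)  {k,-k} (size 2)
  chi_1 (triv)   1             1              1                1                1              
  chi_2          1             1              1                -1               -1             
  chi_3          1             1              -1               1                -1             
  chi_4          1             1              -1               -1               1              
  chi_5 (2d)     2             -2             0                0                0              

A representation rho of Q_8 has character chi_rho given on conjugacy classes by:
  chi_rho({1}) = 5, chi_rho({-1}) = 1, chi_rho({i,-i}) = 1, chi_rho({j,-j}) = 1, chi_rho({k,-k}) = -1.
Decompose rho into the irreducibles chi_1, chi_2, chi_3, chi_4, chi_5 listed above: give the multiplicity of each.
Multiplicities: chi_1: 1, chi_2: 1, chi_3: 1, chi_4: 0, chi_5: 1.

Reasoning: Use <chi_rho, chi> = (1/|G|) sum_C |C| * chi_rho(C) * conj(chi(C)) with |G| = 8 for each irreducible chi in the table:
  <chi_rho, chi_1> = (1/8)[1*(5)*conj(1) + 1*(1)*conj(1) + 2*(1)*conj(1) + 2*(1)*conj(1) + 2*(-1)*conj(1)]
      = (1/8)[(5) + (1) + (2) + (2) + (-2)] = 8/8 = 1
  <chi_rho, chi_2> = (1/8)[1*(5)*conj(1) + 1*(1)*conj(1) + 2*(1)*conj(1) + 2*(1)*conj(-1) + 2*(-1)*conj(-1)]
      = (1/8)[(5) + (1) + (2) + (-2) + (2)] = 8/8 = 1
  <chi_rho, chi_3> = (1/8)[1*(5)*conj(1) + 1*(1)*conj(1) + 2*(1)*conj(-1) + 2*(1)*conj(1) + 2*(-1)*conj(-1)]
      = (1/8)[(5) + (1) + (-2) + (2) + (2)] = 8/8 = 1
  <chi_rho, chi_4> = (1/8)[1*(5)*conj(1) + 1*(1)*conj(1) + 2*(1)*conj(-1) + 2*(1)*conj(-1) + 2*(-1)*conj(1)]
      = (1/8)[(5) + (1) + (-2) + (-2) + (-2)] = 0/8 = 0
  <chi_rho, chi_5> = (1/8)[1*(5)*conj(2) + 1*(1)*conj(-2) + 2*(1)*conj(0) + 2*(1)*conj(0) + 2*(-1)*conj(0)]
      = (1/8)[(10) + (-2) + (0) + (0) + (0)] = 8/8 = 1
Dimension check: dim(rho) = sum (mult * dim) = 1*1 + 1*1 + 1*1 + 0*1 + 1*2 = 5 = chi_rho(e) = 5.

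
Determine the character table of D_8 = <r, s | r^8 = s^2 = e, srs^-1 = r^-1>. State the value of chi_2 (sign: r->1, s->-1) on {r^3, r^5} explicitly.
Conjugacy classes: {e} of size 1, {r^4} of size 1, {r^1, r^7} of size 2, {r^2, r^6} of size 2, {r^3, r^5} of size 2, {s, sr^2, ...} of size 4, {sr, sr^3, ...} of size 4.
Character table:
  irrep \ class              {e} (size 1)  {r^4} (size 1)  {r^1, r^7} (size 2)  {r^2, r^6} (size 2)  {r^3, r^5} (size 2)  {s, sr^2, ...} (size 4)  {sr, sr^3, ...} (size 4)
  chi_1 (triv)               1             1               1                    1                    1                    1                        1                       
  chi_2 (sign: r->1, s->-1)  1             1               1                    1                    1                    -1                       -1                      
  chi_3 (r->-1, s->1)        1             1               -1                   1                    -1                   1                        -1                      
  chi_4 (r->-1, s->-1)       1             1               -1                   1                    -1                   -1                       1                       
  chi_5 (2d, j=1)            2             -2              sqrt(2)              0                    -sqrt(2)             0                        0                       
  chi_6 (2d, j=2)            2             2               0                    -2                   0                    0                        0                       
  chi_7 (2d, j=3)            2             -2              -sqrt(2)             0                    sqrt(2)              0                        0                       

Spot check: chi_2 (sign: r->1, s->-1) on {r^3, r^5} = 1.

Details: D_8 has order 2*8 = 16 with 7 conjugacy classes, hence 7 irreducibles. Sum of squared dims 1 + 1 + 1 + 1 + 4 + 4 + 4 = 16 = |G|. Linear characters come from the abelianisation; the 2-dimensional irreps have character r^k -> 2*cos(2*pi*j*k/8), reflections -> 0.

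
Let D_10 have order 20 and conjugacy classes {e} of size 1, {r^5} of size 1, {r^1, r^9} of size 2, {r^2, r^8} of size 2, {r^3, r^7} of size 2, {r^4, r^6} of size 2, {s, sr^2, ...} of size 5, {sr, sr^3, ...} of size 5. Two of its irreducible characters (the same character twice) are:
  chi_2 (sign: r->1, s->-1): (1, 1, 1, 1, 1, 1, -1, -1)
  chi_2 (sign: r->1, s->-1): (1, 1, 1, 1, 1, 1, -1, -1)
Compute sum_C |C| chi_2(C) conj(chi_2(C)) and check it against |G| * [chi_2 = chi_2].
Sum = 20 = |G| = 20; so <chi_2, chi_2> = 1 (norm-1 confirms irreducibility).

Argument: Compute term by term over conjugacy classes (|C| * chi_2(C) * conj(chi_2(C))):
  1*(1)*conj(1) + 1*(1)*conj(1) + 2*(1)*conj(1) + 2*(1)*conj(1) + 2*(1)*conj(1) + 2*(1)*conj(1) + 5*(-1)*conj(-1) + 5*(-1)*conj(-1)
  = (1) + (1) + (2) + (2) + (2) + (2) + (5) + (5)
  = 20.
Dividing by |G| = 20 gives 20/20 = 1, matching the row-orthogonality relation <chi_2, chi_2> = [chi_2 = chi_2].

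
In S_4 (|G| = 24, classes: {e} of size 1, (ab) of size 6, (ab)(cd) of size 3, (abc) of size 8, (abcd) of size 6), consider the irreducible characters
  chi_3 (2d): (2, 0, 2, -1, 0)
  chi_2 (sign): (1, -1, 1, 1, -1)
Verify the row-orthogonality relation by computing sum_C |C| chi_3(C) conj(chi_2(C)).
Sum = 0; so <chi_3, chi_2> = 0 (distinct irreducibles are orthogonal).

Working: Compute term by term over conjugacy classes (|C| * chi_3(C) * conj(chi_2(C))):
  1*(2)*conj(1) + 6*(0)*conj(-1) + 3*(2)*conj(1) + 8*(-1)*conj(1) + 6*(0)*conj(-1)
  = (2) + (0) + (6) + (-8) + (0)
  = 0.
Dividing by |G| = 24 gives 0/24 = 0, matching the row-orthogonality relation <chi_3, chi_2> = [chi_3 = chi_2].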